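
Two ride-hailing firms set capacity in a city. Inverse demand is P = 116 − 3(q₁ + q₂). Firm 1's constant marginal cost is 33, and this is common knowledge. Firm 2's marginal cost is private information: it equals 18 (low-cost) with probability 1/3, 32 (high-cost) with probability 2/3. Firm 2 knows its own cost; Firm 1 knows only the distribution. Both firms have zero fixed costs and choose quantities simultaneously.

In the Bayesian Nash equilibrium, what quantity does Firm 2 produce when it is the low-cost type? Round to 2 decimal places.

12.04

Firm 2 with cost c maximizes (116 − 3(q₁+q₂) − c)·q₂, giving q₂(c) = (116 − c − 3q₁)/6.
E[c₂] = 1/3·18 + 2/3·32 = 27.3333
Firm 1's FOC against E[q₂] yields q₁ = (116 − 2·33 + E[c₂])/9 = (116 − 66 + 27.3333)/9 = 8.59259.
q₂(low-cost) = (116 − 18 − 3·8.59259)/6 = 12.037.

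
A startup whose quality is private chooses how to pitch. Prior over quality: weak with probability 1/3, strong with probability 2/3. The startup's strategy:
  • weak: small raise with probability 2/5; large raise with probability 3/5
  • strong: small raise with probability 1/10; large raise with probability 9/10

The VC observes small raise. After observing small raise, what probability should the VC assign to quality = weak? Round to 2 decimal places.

0.67

Apply Bayes' rule using the sender's strategy as the likelihood.
P(small raise) = (1/3)·(2/5) + (2/3)·(1/10) = 1/5
P(weak | small raise) = ((1/3)·(2/5)) / (1/5) = (2/15) / (1/5) = 2/3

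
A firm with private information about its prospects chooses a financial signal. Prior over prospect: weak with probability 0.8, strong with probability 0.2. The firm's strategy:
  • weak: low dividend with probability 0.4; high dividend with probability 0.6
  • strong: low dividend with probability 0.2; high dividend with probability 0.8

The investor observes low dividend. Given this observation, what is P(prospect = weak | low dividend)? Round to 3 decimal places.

0.889

P(low dividend) = 0.8·0.4 + 0.2·0.2 = 0.36
P(weak | low dividend) = (0.8·0.4) / 0.36 = 0.32 / 0.36 = 0.888889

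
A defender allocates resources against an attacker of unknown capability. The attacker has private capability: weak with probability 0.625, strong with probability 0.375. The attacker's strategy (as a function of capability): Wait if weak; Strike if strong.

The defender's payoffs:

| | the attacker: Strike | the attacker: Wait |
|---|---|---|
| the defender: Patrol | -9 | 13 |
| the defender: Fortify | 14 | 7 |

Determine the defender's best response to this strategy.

Fortify

E[Patrol] = 0.625·(13) + 0.375·(-9) = 4.75
E[Fortify] = 0.625·(7) + 0.375·(14) = 9.625
Best response: Fortify (9.625 is the largest).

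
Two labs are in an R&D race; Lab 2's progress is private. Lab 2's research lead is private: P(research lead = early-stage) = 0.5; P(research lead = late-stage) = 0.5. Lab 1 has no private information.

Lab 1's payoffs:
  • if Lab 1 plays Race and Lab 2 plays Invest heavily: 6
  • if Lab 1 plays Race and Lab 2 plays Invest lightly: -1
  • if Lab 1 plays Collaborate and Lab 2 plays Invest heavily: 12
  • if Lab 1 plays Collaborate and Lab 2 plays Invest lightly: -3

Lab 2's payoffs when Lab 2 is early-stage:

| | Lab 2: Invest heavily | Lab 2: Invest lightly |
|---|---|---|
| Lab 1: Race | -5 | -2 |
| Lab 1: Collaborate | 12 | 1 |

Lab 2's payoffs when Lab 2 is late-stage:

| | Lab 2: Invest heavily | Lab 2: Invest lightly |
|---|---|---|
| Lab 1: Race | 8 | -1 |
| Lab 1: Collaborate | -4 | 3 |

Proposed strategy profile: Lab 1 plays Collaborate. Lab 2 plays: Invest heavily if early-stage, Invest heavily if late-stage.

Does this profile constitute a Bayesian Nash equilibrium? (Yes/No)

Lab 1 plays Collaborate: E[Collaborate] = 0.5·(12) + 0.5·(12) = 12; E[Race] = 6. Best-responding. ✓
Lab 2 (research lead early-stage), facing Collaborate: Invest heavily gives 12, Invest lightly gives 1. Proposed Invest heavily is best. ✓
Lab 2 (research lead late-stage), facing Collaborate: Invest heavily gives -4, Invest lightly gives 3. Proposed Invest heavily is not best — profitable deviation exists. ✗

No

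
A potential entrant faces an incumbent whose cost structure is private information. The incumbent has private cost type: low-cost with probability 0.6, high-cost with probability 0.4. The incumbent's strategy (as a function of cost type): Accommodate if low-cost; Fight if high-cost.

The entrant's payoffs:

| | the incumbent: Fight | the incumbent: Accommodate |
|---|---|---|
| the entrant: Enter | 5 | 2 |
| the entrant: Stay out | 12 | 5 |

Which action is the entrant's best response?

Compute the entrant's expected payoff for each action, taking the expectation over the incumbent's type.
E[Enter] = 0.6·(2) + 0.4·(5) = 3.2
E[Stay out] = 0.6·(5) + 0.4·(12) = 7.8
Best response: Stay out (7.8 is the largest).

Stay out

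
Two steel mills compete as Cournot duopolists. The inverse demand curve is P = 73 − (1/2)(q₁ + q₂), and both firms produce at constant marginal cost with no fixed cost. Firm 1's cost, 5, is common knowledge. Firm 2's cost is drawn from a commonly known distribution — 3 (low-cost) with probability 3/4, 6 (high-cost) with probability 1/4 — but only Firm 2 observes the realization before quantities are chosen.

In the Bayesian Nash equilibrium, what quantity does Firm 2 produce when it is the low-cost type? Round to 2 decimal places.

Each type of Firm 2 best-responds to q₁; Firm 1 best-responds to the expected q₂ over Firm 2's types.
Firm 2 with cost c maximizes (73 − (1/2)(q₁+q₂) − c)·q₂, giving q₂(c) = (73 − c − (1/2)q₁).
E[c₂] = 3/4·3 + 1/4·6 = 3.75
Firm 1's FOC against E[q₂] yields q₁ = (73 − 2·5 + E[c₂])/(3/2) = (73 − 10 + 3.75)/(3/2) = 44.5.
q₂(low-cost) = (73 − 3 − (1/2)·44.5) = 47.75.

47.75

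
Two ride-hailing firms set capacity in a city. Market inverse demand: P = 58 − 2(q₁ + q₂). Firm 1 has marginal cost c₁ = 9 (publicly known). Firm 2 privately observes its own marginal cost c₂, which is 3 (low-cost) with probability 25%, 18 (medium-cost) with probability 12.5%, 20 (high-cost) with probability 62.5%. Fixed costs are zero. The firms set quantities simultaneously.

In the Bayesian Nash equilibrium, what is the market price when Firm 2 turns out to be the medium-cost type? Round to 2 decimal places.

Type-c best response for Firm 2: q₂(c) = (58 − c)/4 − q₁/2.
Firm 1 maximizes expected profit; its first-order condition is 58 − 4q₁ − 2E[q₂] − 9 = 0.
Substituting E[q₂] and solving: E[c₂] = 15.5, so q₁ = (58 − 2·9 + 15.5)/6 = 9.25.
q₂(medium-cost) = 5.375, so P = 58 − 2·(9.25 + 5.375) = 28.75.

28.75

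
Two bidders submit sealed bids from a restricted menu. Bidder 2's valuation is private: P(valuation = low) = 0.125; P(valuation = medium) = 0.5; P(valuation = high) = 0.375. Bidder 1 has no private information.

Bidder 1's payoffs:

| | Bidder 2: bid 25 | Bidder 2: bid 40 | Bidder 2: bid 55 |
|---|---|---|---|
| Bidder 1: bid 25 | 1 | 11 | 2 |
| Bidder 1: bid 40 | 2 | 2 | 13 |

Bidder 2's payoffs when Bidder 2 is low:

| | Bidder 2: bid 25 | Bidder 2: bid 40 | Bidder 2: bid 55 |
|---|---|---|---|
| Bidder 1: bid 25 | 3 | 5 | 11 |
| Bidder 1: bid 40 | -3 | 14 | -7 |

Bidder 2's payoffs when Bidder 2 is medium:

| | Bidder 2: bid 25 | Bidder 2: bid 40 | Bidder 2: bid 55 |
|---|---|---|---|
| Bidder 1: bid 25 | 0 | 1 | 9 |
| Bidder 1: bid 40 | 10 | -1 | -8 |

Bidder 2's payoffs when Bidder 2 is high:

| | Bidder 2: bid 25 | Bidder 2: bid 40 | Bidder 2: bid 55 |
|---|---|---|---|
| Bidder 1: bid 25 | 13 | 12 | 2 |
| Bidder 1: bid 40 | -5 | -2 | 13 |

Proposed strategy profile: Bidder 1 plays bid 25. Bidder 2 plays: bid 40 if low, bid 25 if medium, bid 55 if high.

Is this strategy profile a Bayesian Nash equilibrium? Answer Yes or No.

No

A profile is a BNE iff every type of every player is best-responding given beliefs about the other side.
Bidder 1 plays bid 25: E[bid 25] = 0.125·(11) + 0.5·(1) + 0.375·(2) = 2.625; E[bid 40] = 6.125. Not best-responding. ✗
Bidder 2 (valuation low), facing bid 25: bid 25 gives 3, bid 40 gives 5, bid 55 gives 11. Proposed bid 40 is not best — profitable deviation exists. ✗
Bidder 2 (valuation medium), facing bid 25: bid 25 gives 0, bid 40 gives 1, bid 55 gives 9. Proposed bid 25 is not best — profitable deviation exists. ✗
Bidder 2 (valuation high), facing bid 25: bid 25 gives 13, bid 40 gives 12, bid 55 gives 2. Proposed bid 55 is not best — profitable deviation exists. ✗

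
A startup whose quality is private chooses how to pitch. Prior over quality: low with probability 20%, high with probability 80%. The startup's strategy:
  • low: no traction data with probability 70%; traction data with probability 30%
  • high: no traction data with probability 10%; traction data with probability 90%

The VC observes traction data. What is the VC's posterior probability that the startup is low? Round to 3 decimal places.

P(traction data) = 0.2·0.3 + 0.8·0.9 = 0.78
P(low | traction data) = (0.2·0.3) / 0.78 = 0.06 / 0.78 = 0.0769231

0.077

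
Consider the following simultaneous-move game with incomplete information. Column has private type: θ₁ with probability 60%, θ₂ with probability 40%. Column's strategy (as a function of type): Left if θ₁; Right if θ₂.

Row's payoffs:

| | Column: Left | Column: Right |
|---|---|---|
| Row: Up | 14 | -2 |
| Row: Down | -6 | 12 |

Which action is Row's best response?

Up

E[Up] = 0.6·(14) + 0.4·(-2) = 7.6
E[Down] = 0.6·(-6) + 0.4·(12) = 1.2
Best response: Up (7.6 is the largest).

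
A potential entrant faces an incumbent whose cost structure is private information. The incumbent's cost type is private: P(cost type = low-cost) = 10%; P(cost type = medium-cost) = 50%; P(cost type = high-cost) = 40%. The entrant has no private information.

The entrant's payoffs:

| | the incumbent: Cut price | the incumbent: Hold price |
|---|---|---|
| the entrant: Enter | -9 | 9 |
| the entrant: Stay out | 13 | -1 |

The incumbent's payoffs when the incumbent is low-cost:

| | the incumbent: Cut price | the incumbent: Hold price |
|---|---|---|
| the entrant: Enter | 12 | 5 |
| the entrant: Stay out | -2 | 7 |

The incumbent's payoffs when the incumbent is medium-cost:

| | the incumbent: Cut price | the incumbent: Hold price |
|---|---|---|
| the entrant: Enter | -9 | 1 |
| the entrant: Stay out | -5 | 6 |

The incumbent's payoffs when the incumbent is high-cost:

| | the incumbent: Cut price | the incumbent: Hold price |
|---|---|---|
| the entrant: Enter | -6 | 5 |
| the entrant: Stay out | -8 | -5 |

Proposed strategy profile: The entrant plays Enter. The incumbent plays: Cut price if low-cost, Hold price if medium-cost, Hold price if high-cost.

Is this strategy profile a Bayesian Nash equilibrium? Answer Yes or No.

The entrant plays Enter: E[Enter] = 0.1·(-9) + 0.5·(9) + 0.4·(9) = 7.2; E[Stay out] = 0.4. Best-responding. ✓
The incumbent (cost type low-cost), facing Enter: Cut price gives 12, Hold price gives 5. Proposed Cut price is best. ✓
The incumbent (cost type medium-cost), facing Enter: Cut price gives -9, Hold price gives 1. Proposed Hold price is best. ✓
The incumbent (cost type high-cost), facing Enter: Cut price gives -6, Hold price gives 5. Proposed Hold price is best. ✓

Yes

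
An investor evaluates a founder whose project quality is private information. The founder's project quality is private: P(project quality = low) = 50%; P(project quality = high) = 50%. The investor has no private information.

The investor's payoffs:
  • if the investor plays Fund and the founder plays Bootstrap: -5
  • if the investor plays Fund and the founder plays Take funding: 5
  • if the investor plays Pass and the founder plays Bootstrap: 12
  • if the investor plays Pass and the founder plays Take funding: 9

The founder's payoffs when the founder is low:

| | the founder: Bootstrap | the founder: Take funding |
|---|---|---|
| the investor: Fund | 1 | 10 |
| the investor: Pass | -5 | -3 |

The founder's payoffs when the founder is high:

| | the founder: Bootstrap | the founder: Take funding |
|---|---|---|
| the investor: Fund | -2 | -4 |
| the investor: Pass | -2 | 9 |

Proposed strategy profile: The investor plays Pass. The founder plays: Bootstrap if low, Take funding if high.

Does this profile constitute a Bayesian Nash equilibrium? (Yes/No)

No

The investor plays Pass: E[Pass] = 0.5·(12) + 0.5·(9) = 10.5; E[Fund] = 0. Best-responding. ✓
The founder (project quality low), facing Pass: Bootstrap gives -5, Take funding gives -3. Proposed Bootstrap is not best — profitable deviation exists. ✗
The founder (project quality high), facing Pass: Bootstrap gives -2, Take funding gives 9. Proposed Take funding is best. ✓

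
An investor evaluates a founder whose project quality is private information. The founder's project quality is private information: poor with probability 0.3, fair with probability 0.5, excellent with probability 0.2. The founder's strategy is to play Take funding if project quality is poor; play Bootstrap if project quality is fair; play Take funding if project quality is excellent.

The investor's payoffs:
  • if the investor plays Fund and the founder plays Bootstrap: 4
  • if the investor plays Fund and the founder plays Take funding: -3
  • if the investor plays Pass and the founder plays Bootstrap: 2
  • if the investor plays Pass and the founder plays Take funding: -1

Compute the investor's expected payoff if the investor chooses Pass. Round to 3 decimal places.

0.500

Take the expectation over the founder's project quality, weighting each type's action by its prior probability.
E[Pass] = 0.3·(-1) + 0.5·2 + 0.2·(-1) = (-0.3) + 1 + (-0.2) = 0.5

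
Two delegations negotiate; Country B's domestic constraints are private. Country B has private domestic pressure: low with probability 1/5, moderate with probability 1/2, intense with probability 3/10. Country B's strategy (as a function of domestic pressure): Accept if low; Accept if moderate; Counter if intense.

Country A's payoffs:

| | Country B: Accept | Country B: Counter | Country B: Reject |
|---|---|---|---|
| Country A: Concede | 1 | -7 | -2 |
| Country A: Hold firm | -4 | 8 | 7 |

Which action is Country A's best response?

E[Concede] = 1/5·(1) + 1/2·(1) + 3/10·(-7) = -7/5
E[Hold firm] = 1/5·(-4) + 1/2·(-4) + 3/10·(8) = -2/5
Best response: Hold firm (-2/5 is the largest).

Hold firm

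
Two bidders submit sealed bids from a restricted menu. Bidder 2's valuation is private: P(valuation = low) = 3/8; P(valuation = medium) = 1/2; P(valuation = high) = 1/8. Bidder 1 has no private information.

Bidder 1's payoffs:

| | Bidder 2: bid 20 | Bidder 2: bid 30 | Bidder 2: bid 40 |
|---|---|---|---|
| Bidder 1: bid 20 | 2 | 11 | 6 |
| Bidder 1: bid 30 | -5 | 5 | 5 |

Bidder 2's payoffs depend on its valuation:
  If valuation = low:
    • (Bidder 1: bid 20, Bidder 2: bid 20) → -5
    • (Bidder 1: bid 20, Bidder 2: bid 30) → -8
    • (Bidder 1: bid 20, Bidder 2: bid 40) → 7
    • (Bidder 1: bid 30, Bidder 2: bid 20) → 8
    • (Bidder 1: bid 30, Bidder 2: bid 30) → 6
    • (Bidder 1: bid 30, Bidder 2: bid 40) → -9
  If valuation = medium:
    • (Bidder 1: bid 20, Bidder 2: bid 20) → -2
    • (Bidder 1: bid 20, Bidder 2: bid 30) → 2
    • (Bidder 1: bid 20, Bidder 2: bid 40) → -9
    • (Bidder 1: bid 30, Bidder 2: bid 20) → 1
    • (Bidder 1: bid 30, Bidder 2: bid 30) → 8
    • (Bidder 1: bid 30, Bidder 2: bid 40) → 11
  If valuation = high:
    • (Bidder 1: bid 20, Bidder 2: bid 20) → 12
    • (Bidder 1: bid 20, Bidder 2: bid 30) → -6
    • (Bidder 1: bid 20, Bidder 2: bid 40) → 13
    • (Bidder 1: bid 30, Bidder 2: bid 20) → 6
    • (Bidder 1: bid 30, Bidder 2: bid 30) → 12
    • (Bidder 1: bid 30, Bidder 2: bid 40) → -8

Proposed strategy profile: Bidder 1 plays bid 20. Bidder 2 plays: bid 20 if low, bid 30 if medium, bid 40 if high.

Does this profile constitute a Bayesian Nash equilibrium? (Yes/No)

No

Bidder 1 plays bid 20: E[bid 20] = 3/8·(2) + 1/2·(11) + 1/8·(6) = 7; E[bid 30] = 5/4. Best-responding. ✓
Bidder 2 (valuation low), facing bid 20: bid 20 gives -5, bid 30 gives -8, bid 40 gives 7. Proposed bid 20 is not best — profitable deviation exists. ✗
Bidder 2 (valuation medium), facing bid 20: bid 20 gives -2, bid 30 gives 2, bid 40 gives -9. Proposed bid 30 is best. ✓
Bidder 2 (valuation high), facing bid 20: bid 20 gives 12, bid 30 gives -6, bid 40 gives 13. Proposed bid 40 is best. ✓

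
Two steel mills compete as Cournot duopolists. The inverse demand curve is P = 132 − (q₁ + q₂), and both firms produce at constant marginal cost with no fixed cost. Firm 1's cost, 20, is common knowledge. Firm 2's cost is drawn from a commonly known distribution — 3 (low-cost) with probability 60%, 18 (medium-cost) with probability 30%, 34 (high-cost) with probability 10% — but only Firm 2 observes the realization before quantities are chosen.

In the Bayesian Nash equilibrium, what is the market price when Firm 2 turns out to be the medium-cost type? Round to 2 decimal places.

57.90

Type-c best response for Firm 2: q₂(c) = (132 − c)/2 − q₁/2.
Firm 1 maximizes expected profit; its first-order condition is 132 − 2q₁ − E[q₂] − 20 = 0.
Substituting E[q₂] and solving: E[c₂] = 10.6, so q₁ = (132 − 2·20 + 10.6)/3 = 34.2.
q₂(medium-cost) = 39.9, so P = 132 − (34.2 + 39.9) = 57.9.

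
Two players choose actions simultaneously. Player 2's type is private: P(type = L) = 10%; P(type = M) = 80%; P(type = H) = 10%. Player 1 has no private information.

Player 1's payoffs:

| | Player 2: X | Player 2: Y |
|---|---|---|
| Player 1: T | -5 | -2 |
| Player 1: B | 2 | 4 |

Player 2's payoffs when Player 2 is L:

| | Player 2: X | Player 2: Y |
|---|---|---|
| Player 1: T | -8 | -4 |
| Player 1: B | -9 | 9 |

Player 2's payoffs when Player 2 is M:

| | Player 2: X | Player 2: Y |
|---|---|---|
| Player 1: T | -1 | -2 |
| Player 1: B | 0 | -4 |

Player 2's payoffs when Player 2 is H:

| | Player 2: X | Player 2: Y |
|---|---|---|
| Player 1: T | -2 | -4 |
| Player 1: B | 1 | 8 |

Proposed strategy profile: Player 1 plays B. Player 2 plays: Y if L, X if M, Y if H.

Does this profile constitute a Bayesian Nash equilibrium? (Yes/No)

Player 1 plays B: E[B] = 0.1·(4) + 0.8·(2) + 0.1·(4) = 2.4; E[T] = -4.4. Best-responding. ✓
Player 2 (type L), facing B: X gives -9, Y gives 9. Proposed Y is best. ✓
Player 2 (type M), facing B: X gives 0, Y gives -4. Proposed X is best. ✓
Player 2 (type H), facing B: X gives 1, Y gives 8. Proposed Y is best. ✓

Yes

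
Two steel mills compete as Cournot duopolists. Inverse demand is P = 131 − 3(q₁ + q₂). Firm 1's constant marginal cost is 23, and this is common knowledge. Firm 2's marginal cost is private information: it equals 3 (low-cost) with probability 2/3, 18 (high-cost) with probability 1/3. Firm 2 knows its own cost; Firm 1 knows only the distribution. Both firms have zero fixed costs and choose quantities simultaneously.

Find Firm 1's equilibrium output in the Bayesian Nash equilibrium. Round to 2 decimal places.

Type-c best response for Firm 2: q₂(c) = (131 − c)/6 − q₁/2.
Firm 1 maximizes expected profit; its first-order condition is 131 − 6q₁ − 3E[q₂] − 23 = 0.
Substituting E[q₂] and solving: E[c₂] = 8, so q₁ = (131 − 2·23 + 8)/9 = 10.3333.

10.33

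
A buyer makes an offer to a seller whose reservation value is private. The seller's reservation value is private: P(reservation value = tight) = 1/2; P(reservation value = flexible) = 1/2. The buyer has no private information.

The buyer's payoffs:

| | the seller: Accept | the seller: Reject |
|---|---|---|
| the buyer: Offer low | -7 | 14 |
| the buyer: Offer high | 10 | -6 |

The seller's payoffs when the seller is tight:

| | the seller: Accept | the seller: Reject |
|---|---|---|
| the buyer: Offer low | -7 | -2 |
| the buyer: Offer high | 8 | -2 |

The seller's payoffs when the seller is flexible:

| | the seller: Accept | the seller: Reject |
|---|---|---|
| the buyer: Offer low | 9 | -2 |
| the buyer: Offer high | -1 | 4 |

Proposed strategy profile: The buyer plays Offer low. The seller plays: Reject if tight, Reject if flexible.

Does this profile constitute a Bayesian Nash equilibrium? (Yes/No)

The buyer plays Offer low: E[Offer low] = 1/2·(14) + 1/2·(14) = 14; E[Offer high] = -6. Best-responding. ✓
The seller (reservation value tight), facing Offer low: Accept gives -7, Reject gives -2. Proposed Reject is best. ✓
The seller (reservation value flexible), facing Offer low: Accept gives 9, Reject gives -2. Proposed Reject is not best — profitable deviation exists. ✗

No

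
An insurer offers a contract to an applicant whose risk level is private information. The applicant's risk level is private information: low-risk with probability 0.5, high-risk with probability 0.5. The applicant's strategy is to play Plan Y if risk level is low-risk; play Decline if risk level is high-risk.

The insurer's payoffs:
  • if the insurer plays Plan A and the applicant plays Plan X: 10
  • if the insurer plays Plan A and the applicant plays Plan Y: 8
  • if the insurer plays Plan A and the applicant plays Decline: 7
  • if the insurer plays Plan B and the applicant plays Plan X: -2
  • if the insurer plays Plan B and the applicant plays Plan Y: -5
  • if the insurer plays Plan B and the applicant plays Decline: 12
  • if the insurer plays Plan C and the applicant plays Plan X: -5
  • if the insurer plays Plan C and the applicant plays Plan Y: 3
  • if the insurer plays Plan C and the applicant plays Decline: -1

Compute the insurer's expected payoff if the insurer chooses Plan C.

E[Plan C] = 0.5·3 + 0.5·(-1) = 1.5 + (-0.5) = 1

1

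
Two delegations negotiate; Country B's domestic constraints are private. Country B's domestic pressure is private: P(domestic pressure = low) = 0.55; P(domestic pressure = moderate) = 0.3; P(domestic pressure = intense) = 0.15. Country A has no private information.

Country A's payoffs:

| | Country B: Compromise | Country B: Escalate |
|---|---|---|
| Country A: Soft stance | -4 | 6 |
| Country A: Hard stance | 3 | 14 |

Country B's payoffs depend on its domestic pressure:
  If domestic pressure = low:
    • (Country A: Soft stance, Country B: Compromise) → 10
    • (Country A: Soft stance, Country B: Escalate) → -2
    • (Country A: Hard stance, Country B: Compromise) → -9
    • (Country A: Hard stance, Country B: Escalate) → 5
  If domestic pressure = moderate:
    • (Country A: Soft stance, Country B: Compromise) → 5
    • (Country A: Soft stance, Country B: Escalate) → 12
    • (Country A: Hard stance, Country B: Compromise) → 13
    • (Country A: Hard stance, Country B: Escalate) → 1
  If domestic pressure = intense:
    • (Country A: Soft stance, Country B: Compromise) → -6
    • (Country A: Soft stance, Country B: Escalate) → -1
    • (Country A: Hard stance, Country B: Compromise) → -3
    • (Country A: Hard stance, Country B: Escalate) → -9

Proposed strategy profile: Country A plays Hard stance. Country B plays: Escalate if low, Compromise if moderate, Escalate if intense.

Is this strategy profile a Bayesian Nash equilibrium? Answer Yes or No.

No

A profile is a BNE iff every type of every player is best-responding given beliefs about the other side.
Country A plays Hard stance: E[Hard stance] = 0.55·(14) + 0.3·(3) + 0.15·(14) = 10.7; E[Soft stance] = 3. Best-responding. ✓
Country B (domestic pressure low), facing Hard stance: Compromise gives -9, Escalate gives 5. Proposed Escalate is best. ✓
Country B (domestic pressure moderate), facing Hard stance: Compromise gives 13, Escalate gives 1. Proposed Compromise is best. ✓
Country B (domestic pressure intense), facing Hard stance: Compromise gives -3, Escalate gives -9. Proposed Escalate is not best — profitable deviation exists. ✗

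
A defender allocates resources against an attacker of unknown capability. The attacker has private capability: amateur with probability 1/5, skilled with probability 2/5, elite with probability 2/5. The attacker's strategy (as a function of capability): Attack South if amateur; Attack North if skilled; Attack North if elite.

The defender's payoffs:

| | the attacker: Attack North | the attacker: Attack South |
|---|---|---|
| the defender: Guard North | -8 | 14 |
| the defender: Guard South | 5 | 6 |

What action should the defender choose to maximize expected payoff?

E[Guard North] = 1/5·(14) + 2/5·(-8) + 2/5·(-8) = -18/5
E[Guard South] = 1/5·(6) + 2/5·(5) + 2/5·(5) = 26/5
Best response: Guard South (26/5 is the largest).

Guard South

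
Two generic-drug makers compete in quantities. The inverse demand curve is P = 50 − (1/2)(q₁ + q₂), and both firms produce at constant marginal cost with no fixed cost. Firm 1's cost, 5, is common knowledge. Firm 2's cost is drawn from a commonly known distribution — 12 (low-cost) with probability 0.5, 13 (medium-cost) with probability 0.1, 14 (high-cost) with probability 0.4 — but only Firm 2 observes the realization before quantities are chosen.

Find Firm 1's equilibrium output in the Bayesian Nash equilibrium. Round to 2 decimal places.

35.27

Each type of Firm 2 best-responds to q₁; Firm 1 best-responds to the expected q₂ over Firm 2's types.
Firm 2 with cost c maximizes (50 − (1/2)(q₁+q₂) − c)·q₂, giving q₂(c) = (50 − c − (1/2)q₁).
E[c₂] = 0.5·12 + 0.1·13 + 0.4·14 = 12.9
Firm 1's FOC against E[q₂] yields q₁ = (50 − 2·5 + E[c₂])/(3/2) = (50 − 10 + 12.9)/(3/2) = 35.2667.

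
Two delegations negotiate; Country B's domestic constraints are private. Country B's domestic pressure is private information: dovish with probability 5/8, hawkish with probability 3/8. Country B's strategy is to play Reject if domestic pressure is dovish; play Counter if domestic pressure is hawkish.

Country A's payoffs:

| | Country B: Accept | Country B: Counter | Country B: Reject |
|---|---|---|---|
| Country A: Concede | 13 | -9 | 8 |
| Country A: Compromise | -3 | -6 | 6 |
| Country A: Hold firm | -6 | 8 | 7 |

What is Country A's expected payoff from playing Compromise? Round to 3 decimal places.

1.500

E[Compromise] = 5/8·6 + 3/8·(-6) = 15/4 + (-9/4) = 3/2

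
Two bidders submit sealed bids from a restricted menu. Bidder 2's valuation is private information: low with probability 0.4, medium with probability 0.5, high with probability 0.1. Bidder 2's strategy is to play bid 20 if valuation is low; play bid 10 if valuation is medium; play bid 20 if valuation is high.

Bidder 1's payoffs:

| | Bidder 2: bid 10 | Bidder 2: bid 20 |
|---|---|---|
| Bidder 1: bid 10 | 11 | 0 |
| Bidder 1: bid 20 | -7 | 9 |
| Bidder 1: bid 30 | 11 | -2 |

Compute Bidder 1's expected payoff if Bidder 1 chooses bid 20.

1

E[bid 20] = 0.4·9 + 0.5·(-7) + 0.1·9 = 3.6 + (-3.5) + 0.9 = 1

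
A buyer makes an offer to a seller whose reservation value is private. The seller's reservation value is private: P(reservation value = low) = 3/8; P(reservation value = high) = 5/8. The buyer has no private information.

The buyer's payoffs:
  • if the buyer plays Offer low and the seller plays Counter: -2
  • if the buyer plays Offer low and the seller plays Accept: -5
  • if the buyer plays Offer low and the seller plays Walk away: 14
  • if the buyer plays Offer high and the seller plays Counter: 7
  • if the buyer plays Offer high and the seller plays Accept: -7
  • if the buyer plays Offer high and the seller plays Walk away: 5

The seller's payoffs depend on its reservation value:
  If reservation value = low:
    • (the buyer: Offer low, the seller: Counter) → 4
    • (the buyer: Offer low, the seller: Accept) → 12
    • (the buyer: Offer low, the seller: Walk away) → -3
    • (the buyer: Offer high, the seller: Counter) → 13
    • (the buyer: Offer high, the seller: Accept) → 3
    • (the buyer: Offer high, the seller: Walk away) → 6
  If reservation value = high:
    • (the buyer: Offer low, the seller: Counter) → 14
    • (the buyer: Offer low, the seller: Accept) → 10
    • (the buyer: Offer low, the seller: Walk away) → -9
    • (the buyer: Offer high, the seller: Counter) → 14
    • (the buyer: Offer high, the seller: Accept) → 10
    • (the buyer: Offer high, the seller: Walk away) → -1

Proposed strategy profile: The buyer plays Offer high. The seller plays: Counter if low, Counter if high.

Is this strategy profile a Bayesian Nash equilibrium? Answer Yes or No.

Yes

A profile is a BNE iff every type of every player is best-responding given beliefs about the other side.
The buyer plays Offer high: E[Offer high] = 3/8·(7) + 5/8·(7) = 7; E[Offer low] = -2. Best-responding. ✓
The seller (reservation value low), facing Offer high: Counter gives 13, Accept gives 3, Walk away gives 6. Proposed Counter is best. ✓
The seller (reservation value high), facing Offer high: Counter gives 14, Accept gives 10, Walk away gives -1. Proposed Counter is best. ✓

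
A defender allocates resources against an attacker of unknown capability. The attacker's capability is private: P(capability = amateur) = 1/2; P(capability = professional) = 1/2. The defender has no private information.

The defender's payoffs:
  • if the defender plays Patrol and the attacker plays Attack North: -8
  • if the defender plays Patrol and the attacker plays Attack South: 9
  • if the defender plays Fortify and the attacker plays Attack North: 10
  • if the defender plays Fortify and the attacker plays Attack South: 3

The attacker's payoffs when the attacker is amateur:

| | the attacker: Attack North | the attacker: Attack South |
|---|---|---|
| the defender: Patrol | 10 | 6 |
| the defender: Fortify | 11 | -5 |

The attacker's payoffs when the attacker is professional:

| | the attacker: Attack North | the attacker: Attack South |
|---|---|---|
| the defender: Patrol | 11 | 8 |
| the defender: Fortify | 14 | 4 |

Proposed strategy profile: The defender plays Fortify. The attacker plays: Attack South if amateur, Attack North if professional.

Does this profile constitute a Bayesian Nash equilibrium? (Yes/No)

The defender plays Fortify: E[Fortify] = 1/2·(3) + 1/2·(10) = 13/2; E[Patrol] = 1/2. Best-responding. ✓
The attacker (capability amateur), facing Fortify: Attack North gives 11, Attack South gives -5. Proposed Attack South is not best — profitable deviation exists. ✗
The attacker (capability professional), facing Fortify: Attack North gives 14, Attack South gives 4. Proposed Attack North is best. ✓

No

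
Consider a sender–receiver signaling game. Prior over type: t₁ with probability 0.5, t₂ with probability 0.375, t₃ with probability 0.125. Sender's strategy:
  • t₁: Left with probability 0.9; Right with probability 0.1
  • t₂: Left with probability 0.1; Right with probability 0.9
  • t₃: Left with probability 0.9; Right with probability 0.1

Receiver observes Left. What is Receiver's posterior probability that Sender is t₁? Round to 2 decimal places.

P(Left) = 0.5·0.9 + 0.375·0.1 + 0.125·0.9 = 0.6
P(t₁ | Left) = (0.5·0.9) / 0.6 = 0.45 / 0.6 = 0.75

0.75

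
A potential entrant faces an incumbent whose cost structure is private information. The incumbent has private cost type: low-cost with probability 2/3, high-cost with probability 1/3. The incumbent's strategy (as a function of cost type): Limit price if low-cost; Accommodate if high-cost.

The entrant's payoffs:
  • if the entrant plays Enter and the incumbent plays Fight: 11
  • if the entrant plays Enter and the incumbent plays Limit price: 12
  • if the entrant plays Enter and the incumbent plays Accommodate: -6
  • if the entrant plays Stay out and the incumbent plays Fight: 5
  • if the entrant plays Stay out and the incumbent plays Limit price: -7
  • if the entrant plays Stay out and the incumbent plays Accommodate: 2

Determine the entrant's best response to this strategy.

E[Enter] = 2/3·(12) + 1/3·(-6) = 6
E[Stay out] = 2/3·(-7) + 1/3·(2) = -4
Best response: Enter (6 is the largest).

Enter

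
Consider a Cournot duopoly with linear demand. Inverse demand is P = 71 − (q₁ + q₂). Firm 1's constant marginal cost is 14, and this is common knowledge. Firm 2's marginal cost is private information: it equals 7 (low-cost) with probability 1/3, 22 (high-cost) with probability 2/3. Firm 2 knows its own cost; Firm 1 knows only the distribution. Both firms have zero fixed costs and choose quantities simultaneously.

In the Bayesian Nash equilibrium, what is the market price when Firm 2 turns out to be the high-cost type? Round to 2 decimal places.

36.50

Each type of Firm 2 best-responds to q₁; Firm 1 best-responds to the expected q₂ over Firm 2's types.
Firm 2 with cost c maximizes (71 − (q₁+q₂) − c)·q₂, giving q₂(c) = (71 − c − q₁)/2.
E[c₂] = 1/3·7 + 2/3·22 = 17
Firm 1's FOC against E[q₂] yields q₁ = (71 − 2·14 + E[c₂])/3 = (71 − 28 + 17)/3 = 20.
q₂(high-cost) = 14.5, so P = 71 − (20 + 14.5) = 36.5.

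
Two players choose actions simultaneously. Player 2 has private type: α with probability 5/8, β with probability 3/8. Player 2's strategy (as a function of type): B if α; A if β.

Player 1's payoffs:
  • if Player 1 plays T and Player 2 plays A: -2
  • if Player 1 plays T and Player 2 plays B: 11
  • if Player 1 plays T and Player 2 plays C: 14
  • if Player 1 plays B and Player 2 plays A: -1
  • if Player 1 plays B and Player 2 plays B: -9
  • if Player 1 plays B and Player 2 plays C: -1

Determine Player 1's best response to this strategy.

T

Compute Player 1's expected payoff for each action, taking the expectation over Player 2's type.
E[T] = 5/8·(11) + 3/8·(-2) = 49/8
E[B] = 5/8·(-9) + 3/8·(-1) = -6
Best response: T (49/8 is the largest).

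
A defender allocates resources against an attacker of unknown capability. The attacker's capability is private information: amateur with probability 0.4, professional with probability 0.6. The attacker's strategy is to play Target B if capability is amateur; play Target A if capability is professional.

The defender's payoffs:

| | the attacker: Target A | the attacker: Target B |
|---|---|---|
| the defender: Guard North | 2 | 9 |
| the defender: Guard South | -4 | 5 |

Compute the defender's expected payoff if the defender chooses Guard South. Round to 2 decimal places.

E[Guard South] = 0.4·5 + 0.6·(-4) = 2 + (-2.4) = -0.4

-0.40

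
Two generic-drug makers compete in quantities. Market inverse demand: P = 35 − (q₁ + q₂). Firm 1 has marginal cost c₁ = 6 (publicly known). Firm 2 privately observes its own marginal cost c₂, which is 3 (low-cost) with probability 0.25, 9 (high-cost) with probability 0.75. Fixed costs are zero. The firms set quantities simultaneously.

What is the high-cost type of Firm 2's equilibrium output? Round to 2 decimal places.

Type-c best response for Firm 2: q₂(c) = (35 − c)/2 − q₁/2.
Firm 1 maximizes expected profit; its first-order condition is 35 − 2q₁ − E[q₂] − 6 = 0.
Substituting E[q₂] and solving: E[c₂] = 7.5, so q₁ = (35 − 2·6 + 7.5)/3 = 10.1667.
q₂(high-cost) = (35 − 9 − 10.1667)/2 = 7.91667.

7.92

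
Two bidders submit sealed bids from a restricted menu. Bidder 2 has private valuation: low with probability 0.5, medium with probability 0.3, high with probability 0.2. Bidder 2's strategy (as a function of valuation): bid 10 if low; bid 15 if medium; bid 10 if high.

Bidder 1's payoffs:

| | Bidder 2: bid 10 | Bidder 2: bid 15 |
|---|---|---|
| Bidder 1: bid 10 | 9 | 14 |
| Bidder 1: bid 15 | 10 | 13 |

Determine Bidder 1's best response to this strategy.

E[bid 10] = 0.5·(9) + 0.3·(14) + 0.2·(9) = 10.5
E[bid 15] = 0.5·(10) + 0.3·(13) + 0.2·(10) = 10.9
Best response: bid 15 (10.9 is the largest).

bid 15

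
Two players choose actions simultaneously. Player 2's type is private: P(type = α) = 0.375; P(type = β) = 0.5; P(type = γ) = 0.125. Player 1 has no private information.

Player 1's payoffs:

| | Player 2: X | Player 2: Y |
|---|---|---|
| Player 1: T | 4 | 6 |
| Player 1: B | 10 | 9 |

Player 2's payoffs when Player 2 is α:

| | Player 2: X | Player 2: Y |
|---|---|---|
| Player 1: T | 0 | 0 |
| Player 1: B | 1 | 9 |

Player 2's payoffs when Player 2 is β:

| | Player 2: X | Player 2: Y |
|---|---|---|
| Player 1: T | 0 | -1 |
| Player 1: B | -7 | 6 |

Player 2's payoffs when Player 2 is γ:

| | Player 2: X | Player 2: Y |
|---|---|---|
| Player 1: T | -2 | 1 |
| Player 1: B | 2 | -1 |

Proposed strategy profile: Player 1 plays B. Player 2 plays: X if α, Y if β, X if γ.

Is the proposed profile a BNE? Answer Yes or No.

Player 1 plays B: E[B] = 0.375·(10) + 0.5·(9) + 0.125·(10) = 9.5; E[T] = 5. Best-responding. ✓
Player 2 (type α), facing B: X gives 1, Y gives 9. Proposed X is not best — profitable deviation exists. ✗
Player 2 (type β), facing B: X gives -7, Y gives 6. Proposed Y is best. ✓
Player 2 (type γ), facing B: X gives 2, Y gives -1. Proposed X is best. ✓

No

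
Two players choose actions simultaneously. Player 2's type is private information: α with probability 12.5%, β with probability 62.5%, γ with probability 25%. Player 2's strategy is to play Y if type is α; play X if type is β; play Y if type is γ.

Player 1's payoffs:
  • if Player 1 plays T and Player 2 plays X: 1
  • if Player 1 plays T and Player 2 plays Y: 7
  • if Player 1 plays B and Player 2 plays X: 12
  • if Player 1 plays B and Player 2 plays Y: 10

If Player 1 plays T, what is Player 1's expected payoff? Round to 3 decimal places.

3.250

Take the expectation over Player 2's type, weighting each type's action by its prior probability.
E[T] = 0.125·7 + 0.625·1 + 0.25·7 = 0.875 + 0.625 + 1.75 = 3.25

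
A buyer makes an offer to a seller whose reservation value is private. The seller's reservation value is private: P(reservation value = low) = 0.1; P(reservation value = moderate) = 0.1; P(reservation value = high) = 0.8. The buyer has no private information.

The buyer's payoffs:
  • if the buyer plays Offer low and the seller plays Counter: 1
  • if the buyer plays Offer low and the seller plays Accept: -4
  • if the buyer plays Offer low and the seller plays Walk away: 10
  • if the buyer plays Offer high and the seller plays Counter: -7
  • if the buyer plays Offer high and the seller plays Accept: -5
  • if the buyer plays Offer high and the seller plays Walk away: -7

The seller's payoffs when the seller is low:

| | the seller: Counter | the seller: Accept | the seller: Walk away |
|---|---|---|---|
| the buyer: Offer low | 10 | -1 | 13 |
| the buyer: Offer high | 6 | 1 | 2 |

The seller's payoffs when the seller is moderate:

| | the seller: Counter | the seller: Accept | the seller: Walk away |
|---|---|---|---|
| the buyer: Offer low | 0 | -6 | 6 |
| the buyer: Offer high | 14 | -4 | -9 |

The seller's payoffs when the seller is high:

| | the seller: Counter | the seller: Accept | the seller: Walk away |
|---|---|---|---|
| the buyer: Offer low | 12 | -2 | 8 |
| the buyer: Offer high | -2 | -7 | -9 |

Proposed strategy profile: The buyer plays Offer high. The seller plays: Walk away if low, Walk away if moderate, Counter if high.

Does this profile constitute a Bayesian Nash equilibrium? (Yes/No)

No

A profile is a BNE iff every type of every player is best-responding given beliefs about the other side.
The buyer plays Offer high: E[Offer high] = 0.1·(-7) + 0.1·(-7) + 0.8·(-7) = -7; E[Offer low] = 2.8. Not best-responding. ✗
The seller (reservation value low), facing Offer high: Counter gives 6, Accept gives 1, Walk away gives 2. Proposed Walk away is not best — profitable deviation exists. ✗
The seller (reservation value moderate), facing Offer high: Counter gives 14, Accept gives -4, Walk away gives -9. Proposed Walk away is not best — profitable deviation exists. ✗
The seller (reservation value high), facing Offer high: Counter gives -2, Accept gives -7, Walk away gives -9. Proposed Counter is best. ✓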